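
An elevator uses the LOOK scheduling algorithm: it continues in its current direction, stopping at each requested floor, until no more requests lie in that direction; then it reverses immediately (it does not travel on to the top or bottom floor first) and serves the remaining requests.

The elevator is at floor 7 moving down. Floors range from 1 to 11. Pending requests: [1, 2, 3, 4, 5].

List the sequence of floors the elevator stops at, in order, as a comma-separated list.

Answer: 5, 4, 3, 2, 1

Derivation:
Current: 7, moving DOWN
Serve below first (descending): [5, 4, 3, 2, 1]
Then reverse, serve above (ascending): []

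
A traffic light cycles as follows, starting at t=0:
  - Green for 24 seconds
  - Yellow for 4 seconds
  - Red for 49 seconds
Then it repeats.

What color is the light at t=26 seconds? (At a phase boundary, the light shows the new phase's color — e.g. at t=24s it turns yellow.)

Cycle length = 24 + 4 + 49 = 77s
t = 26, phase_t = 26 mod 77 = 26
24 <= 26 < 28 (yellow end) → YELLOW

Answer: yellow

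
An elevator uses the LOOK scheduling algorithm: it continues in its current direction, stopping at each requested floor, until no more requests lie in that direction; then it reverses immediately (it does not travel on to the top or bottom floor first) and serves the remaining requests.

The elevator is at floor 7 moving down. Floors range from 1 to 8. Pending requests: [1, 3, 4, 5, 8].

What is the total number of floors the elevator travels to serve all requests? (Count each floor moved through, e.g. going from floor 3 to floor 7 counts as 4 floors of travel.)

Start at floor 7 moving down, LOOK stop order: [5, 4, 3, 1, 8]
  7 → 5: |5-7| = 2, total = 2
  5 → 4: |4-5| = 1, total = 3
  4 → 3: |3-4| = 1, total = 4
  3 → 1: |1-3| = 2, total = 6
  1 → 8: |8-1| = 7, total = 13

Answer: 13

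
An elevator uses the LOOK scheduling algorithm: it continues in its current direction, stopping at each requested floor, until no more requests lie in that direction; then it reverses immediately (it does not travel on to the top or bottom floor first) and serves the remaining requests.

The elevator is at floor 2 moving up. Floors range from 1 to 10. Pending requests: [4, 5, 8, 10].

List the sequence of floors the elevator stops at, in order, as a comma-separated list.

Current: 2, moving UP
Serve above first (ascending): [4, 5, 8, 10]
Then reverse, serve below (descending): []

Answer: 4, 5, 8, 10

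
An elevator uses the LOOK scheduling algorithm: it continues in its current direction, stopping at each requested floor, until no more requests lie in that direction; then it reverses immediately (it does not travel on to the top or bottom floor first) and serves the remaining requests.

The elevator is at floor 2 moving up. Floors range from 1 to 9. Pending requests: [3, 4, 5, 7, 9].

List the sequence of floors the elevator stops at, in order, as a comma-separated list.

Answer: 3, 4, 5, 7, 9

Derivation:
Current: 2, moving UP
Serve above first (ascending): [3, 4, 5, 7, 9]
Then reverse, serve below (descending): []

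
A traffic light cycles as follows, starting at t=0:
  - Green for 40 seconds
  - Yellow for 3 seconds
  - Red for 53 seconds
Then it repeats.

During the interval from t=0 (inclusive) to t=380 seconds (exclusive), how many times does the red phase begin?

Answer: 4

Derivation:
Cycle = 40+3+53 = 96s
red phase starts at t = k*96 + 43 for k=0,1,2,...
Need k*96+43 < 380 → k < 3.510
k ∈ {0, ..., 3} → 4 starts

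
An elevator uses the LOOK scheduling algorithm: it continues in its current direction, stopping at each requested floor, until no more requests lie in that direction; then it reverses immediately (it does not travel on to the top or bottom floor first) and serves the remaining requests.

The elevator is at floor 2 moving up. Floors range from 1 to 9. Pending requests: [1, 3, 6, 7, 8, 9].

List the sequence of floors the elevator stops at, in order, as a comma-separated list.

Answer: 3, 6, 7, 8, 9, 1

Derivation:
Current: 2, moving UP
Serve above first (ascending): [3, 6, 7, 8, 9]
Then reverse, serve below (descending): [1]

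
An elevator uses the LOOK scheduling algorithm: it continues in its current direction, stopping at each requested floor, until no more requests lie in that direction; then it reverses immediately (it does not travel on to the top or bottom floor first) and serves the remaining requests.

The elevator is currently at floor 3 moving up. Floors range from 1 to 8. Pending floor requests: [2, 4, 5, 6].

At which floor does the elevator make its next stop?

Answer: 4

Derivation:
Current floor: 3, direction: up
Requests above: [4, 5, 6]
Requests below: [2]
Moving up and requests lie above → nearest above is min([4, 5, 6]) = 4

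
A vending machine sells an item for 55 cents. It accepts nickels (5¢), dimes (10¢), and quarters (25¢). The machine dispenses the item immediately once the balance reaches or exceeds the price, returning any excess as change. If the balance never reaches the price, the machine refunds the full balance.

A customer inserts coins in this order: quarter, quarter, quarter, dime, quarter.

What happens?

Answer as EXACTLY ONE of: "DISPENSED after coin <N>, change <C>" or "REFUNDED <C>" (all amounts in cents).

Price: 55¢
Coin 1 (quarter, 25¢): balance = 25¢
Coin 2 (quarter, 25¢): balance = 50¢
Coin 3 (quarter, 25¢): balance = 75¢
  → balance >= price → DISPENSE, change = 75 - 55 = 20¢

Answer: DISPENSED after coin 3, change 20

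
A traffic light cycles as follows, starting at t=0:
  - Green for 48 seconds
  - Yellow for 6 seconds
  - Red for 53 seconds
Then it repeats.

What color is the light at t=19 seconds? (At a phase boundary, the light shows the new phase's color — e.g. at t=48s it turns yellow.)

Answer: green

Derivation:
Cycle length = 48 + 6 + 53 = 107s
t = 19, phase_t = 19 mod 107 = 19
19 < 48 (green end) → GREEN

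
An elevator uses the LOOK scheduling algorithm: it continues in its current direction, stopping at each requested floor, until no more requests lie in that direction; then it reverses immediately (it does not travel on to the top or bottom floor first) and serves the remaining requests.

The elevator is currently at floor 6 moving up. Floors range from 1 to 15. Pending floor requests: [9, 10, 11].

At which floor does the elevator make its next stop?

Current floor: 6, direction: up
Requests above: [9, 10, 11]
Requests below: []
Moving up and requests lie above → nearest above is min([9, 10, 11]) = 9

Answer: 9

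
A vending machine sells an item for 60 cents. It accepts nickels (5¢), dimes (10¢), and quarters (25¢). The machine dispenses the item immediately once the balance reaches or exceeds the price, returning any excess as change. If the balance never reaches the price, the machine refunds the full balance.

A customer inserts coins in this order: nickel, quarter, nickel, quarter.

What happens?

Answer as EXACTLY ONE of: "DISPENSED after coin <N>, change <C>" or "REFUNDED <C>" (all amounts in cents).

Answer: DISPENSED after coin 4, change 0

Derivation:
Price: 60¢
Coin 1 (nickel, 5¢): balance = 5¢
Coin 2 (quarter, 25¢): balance = 30¢
Coin 3 (nickel, 5¢): balance = 35¢
Coin 4 (quarter, 25¢): balance = 60¢
  → balance >= price → DISPENSE, change = 60 - 60 = 0¢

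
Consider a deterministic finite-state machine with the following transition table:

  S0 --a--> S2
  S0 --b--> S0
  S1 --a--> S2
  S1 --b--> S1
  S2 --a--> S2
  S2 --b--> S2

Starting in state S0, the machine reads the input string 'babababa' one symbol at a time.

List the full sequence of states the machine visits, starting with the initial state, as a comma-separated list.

Answer: S0, S0, S2, S2, S2, S2, S2, S2, S2

Derivation:
Start: S0
  read 'b': S0 --b--> S0
  read 'a': S0 --a--> S2
  read 'b': S2 --b--> S2
  read 'a': S2 --a--> S2
  read 'b': S2 --b--> S2
  read 'a': S2 --a--> S2
  read 'b': S2 --b--> S2
  read 'a': S2 --a--> S2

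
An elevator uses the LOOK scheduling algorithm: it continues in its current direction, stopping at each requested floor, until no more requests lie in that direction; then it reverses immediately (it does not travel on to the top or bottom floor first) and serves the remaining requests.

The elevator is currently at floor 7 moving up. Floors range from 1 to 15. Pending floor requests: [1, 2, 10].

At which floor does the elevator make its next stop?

Current floor: 7, direction: up
Requests above: [10]
Requests below: [1, 2]
Moving up and requests lie above → nearest above is min([10]) = 10

Answer: 10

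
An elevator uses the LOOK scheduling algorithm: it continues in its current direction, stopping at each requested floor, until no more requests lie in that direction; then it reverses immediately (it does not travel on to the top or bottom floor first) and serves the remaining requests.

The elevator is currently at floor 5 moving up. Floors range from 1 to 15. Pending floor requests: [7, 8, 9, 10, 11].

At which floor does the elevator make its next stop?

Current floor: 5, direction: up
Requests above: [7, 8, 9, 10, 11]
Requests below: []
Moving up and requests lie above → nearest above is min([7, 8, 9, 10, 11]) = 7

Answer: 7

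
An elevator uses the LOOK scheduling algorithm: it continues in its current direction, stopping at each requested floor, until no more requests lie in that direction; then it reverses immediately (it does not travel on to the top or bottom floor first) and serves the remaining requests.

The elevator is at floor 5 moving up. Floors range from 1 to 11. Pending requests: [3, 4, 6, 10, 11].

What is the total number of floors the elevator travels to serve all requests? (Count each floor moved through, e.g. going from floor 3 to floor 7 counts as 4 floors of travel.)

Answer: 14

Derivation:
Start at floor 5 moving up, LOOK stop order: [6, 10, 11, 4, 3]
  5 → 6: |6-5| = 1, total = 1
  6 → 10: |10-6| = 4, total = 5
  10 → 11: |11-10| = 1, total = 6
  11 → 4: |4-11| = 7, total = 13
  4 → 3: |3-4| = 1, total = 14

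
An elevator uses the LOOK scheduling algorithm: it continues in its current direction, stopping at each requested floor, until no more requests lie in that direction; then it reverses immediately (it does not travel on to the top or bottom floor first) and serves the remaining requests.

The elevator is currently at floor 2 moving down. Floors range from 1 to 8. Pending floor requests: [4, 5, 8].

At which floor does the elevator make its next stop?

Answer: 4

Derivation:
Current floor: 2, direction: down
Requests above: [4, 5, 8]
Requests below: []
Moving down but no requests below → reverse; nearest above is min([4, 5, 8]) = 4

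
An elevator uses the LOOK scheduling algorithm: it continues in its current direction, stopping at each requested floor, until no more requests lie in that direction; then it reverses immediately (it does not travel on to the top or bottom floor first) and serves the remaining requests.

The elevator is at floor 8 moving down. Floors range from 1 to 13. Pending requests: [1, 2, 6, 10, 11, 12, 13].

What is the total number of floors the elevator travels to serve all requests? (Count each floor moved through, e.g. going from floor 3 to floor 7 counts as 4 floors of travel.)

Start at floor 8 moving down, LOOK stop order: [6, 2, 1, 10, 11, 12, 13]
  8 → 6: |6-8| = 2, total = 2
  6 → 2: |2-6| = 4, total = 6
  2 → 1: |1-2| = 1, total = 7
  1 → 10: |10-1| = 9, total = 16
  10 → 11: |11-10| = 1, total = 17
  11 → 12: |12-11| = 1, total = 18
  12 → 13: |13-12| = 1, total = 19

Answer: 19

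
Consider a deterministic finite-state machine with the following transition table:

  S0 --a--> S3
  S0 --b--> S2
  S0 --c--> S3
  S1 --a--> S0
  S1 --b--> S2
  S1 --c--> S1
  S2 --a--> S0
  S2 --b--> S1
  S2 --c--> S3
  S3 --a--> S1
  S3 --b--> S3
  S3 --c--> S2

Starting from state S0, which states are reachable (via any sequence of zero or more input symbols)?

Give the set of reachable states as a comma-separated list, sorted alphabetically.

BFS from S0:
  visit S0: S0--a-->S3 (new), S0--b-->S2 (new), S0--c-->S3 (seen)
  visit S3: S3--a-->S1 (new), S3--b-->S3 (seen), S3--c-->S2 (seen)
  visit S2: S2--a-->S0 (seen), S2--b-->S1 (seen), S2--c-->S3 (seen)
  visit S1: S1--a-->S0 (seen), S1--b-->S2 (seen), S1--c-->S1 (seen)

Answer: S0, S1, S2, S3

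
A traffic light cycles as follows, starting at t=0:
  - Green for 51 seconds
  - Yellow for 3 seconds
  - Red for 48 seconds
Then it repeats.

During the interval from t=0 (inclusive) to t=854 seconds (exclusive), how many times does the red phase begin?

Cycle = 51+3+48 = 102s
red phase starts at t = k*102 + 54 for k=0,1,2,...
Need k*102+54 < 854 → k < 7.843
k ∈ {0, ..., 7} → 8 starts

Answer: 8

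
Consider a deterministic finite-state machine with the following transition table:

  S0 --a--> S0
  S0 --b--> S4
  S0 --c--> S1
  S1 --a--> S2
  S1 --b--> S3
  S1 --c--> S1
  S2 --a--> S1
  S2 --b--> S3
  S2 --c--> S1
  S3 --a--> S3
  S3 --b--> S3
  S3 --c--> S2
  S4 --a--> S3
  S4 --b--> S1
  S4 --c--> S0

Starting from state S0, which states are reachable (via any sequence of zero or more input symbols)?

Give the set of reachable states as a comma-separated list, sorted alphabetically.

BFS from S0:
  visit S0: S0--a-->S0 (seen), S0--b-->S4 (new), S0--c-->S1 (new)
  visit S4: S4--a-->S3 (new), S4--b-->S1 (seen), S4--c-->S0 (seen)
  visit S1: S1--a-->S2 (new), S1--b-->S3 (seen), S1--c-->S1 (seen)
  visit S3: S3--a-->S3 (seen), S3--b-->S3 (seen), S3--c-->S2 (seen)
  visit S2: S2--a-->S1 (seen), S2--b-->S3 (seen), S2--c-->S1 (seen)

Answer: S0, S1, S2, S3, S4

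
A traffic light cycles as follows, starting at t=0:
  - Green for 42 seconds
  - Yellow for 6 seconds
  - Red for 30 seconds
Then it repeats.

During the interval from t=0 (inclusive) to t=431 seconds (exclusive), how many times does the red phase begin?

Cycle = 42+6+30 = 78s
red phase starts at t = k*78 + 48 for k=0,1,2,...
Need k*78+48 < 431 → k < 4.910
k ∈ {0, ..., 4} → 5 starts

Answer: 5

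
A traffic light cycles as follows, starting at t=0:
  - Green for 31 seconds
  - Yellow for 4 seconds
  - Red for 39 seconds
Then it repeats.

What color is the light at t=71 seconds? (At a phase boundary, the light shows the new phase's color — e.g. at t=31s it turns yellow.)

Answer: red

Derivation:
Cycle length = 31 + 4 + 39 = 74s
t = 71, phase_t = 71 mod 74 = 71
71 >= 35 → RED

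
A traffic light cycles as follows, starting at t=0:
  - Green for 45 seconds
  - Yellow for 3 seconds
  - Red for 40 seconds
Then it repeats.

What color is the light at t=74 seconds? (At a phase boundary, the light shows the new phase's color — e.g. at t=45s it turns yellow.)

Answer: red

Derivation:
Cycle length = 45 + 3 + 40 = 88s
t = 74, phase_t = 74 mod 88 = 74
74 >= 48 → RED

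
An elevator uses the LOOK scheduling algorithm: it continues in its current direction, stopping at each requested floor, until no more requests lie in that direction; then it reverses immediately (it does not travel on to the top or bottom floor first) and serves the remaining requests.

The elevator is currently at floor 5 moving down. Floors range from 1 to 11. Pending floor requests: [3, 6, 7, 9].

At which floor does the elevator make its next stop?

Current floor: 5, direction: down
Requests above: [6, 7, 9]
Requests below: [3]
Moving down and requests lie below → nearest below is max([3]) = 3

Answer: 3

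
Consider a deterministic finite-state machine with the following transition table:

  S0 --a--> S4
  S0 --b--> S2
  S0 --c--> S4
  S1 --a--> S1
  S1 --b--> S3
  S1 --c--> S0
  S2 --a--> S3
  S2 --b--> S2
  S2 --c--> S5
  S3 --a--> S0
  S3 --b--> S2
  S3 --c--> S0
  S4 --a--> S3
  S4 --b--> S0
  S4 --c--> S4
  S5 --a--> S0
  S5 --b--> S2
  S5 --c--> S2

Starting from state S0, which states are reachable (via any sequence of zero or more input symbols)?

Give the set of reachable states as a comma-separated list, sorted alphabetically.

BFS from S0:
  visit S0: S0--a-->S4 (new), S0--b-->S2 (new), S0--c-->S4 (seen)
  visit S4: S4--a-->S3 (new), S4--b-->S0 (seen), S4--c-->S4 (seen)
  visit S2: S2--a-->S3 (seen), S2--b-->S2 (seen), S2--c-->S5 (new)
  visit S3: S3--a-->S0 (seen), S3--b-->S2 (seen), S3--c-->S0 (seen)
  visit S5: S5--a-->S0 (seen), S5--b-->S2 (seen), S5--c-->S2 (seen)

Answer: S0, S2, S3, S4, S5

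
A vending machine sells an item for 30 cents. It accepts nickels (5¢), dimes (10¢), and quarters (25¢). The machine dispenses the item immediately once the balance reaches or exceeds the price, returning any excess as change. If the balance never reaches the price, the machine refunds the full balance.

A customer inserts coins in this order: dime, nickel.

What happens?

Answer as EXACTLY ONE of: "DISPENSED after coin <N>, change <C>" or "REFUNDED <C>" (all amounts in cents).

Answer: REFUNDED 15

Derivation:
Price: 30¢
Coin 1 (dime, 10¢): balance = 10¢
Coin 2 (nickel, 5¢): balance = 15¢
All coins inserted, balance 15¢ < price 30¢ → REFUND 15¢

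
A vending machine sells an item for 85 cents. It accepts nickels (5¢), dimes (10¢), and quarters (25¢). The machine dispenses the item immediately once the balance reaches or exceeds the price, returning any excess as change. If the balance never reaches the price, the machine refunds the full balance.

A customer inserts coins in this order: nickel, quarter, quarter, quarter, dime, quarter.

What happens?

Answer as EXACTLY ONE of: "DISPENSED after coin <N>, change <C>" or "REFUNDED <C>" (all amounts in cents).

Price: 85¢
Coin 1 (nickel, 5¢): balance = 5¢
Coin 2 (quarter, 25¢): balance = 30¢
Coin 3 (quarter, 25¢): balance = 55¢
Coin 4 (quarter, 25¢): balance = 80¢
Coin 5 (dime, 10¢): balance = 90¢
  → balance >= price → DISPENSE, change = 90 - 85 = 5¢

Answer: DISPENSED after coin 5, change 5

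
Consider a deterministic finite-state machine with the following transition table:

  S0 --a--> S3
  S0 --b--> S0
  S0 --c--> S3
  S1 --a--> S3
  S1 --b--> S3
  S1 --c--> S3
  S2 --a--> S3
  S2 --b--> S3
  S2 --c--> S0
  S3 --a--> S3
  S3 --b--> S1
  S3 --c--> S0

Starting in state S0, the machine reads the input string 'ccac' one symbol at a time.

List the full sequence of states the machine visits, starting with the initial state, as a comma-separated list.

Answer: S0, S3, S0, S3, S0

Derivation:
Start: S0
  read 'c': S0 --c--> S3
  read 'c': S3 --c--> S0
  read 'a': S0 --a--> S3
  read 'c': S3 --c--> S0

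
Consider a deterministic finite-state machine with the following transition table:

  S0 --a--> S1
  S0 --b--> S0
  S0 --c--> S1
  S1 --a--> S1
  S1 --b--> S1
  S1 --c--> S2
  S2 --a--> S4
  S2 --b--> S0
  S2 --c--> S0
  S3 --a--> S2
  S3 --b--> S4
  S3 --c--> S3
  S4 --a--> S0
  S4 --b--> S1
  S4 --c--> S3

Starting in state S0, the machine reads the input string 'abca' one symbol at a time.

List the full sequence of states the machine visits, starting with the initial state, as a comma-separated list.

Start: S0
  read 'a': S0 --a--> S1
  read 'b': S1 --b--> S1
  read 'c': S1 --c--> S2
  read 'a': S2 --a--> S4

Answer: S0, S1, S1, S2, S4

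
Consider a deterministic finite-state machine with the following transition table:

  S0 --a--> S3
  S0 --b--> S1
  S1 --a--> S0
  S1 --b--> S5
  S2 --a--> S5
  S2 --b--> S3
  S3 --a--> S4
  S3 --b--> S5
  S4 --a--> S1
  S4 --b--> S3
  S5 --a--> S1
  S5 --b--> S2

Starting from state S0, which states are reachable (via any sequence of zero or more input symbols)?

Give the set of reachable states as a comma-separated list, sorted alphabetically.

Answer: S0, S1, S2, S3, S4, S5

Derivation:
BFS from S0:
  visit S0: S0--a-->S3 (new), S0--b-->S1 (new)
  visit S3: S3--a-->S4 (new), S3--b-->S5 (new)
  visit S1: S1--a-->S0 (seen), S1--b-->S5 (seen)
  visit S4: S4--a-->S1 (seen), S4--b-->S3 (seen)
  visit S5: S5--a-->S1 (seen), S5--b-->S2 (new)
  visit S2: S2--a-->S5 (seen), S2--b-->S3 (seen)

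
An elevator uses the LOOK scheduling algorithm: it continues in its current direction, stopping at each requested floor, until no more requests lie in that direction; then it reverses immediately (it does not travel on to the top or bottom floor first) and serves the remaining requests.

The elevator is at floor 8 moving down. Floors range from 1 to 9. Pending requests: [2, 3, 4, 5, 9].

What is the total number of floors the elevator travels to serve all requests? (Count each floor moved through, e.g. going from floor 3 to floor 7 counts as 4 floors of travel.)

Start at floor 8 moving down, LOOK stop order: [5, 4, 3, 2, 9]
  8 → 5: |5-8| = 3, total = 3
  5 → 4: |4-5| = 1, total = 4
  4 → 3: |3-4| = 1, total = 5
  3 → 2: |2-3| = 1, total = 6
  2 → 9: |9-2| = 7, total = 13

Answer: 13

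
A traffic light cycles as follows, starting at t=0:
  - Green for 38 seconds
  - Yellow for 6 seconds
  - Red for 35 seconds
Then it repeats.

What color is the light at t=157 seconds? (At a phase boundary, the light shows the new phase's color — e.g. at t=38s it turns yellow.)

Cycle length = 38 + 6 + 35 = 79s
t = 157, phase_t = 157 mod 79 = 78
78 >= 44 → RED

Answer: red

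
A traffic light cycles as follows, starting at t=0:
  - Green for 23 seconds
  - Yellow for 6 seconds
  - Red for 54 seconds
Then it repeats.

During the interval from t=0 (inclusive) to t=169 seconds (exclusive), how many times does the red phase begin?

Answer: 2

Derivation:
Cycle = 23+6+54 = 83s
red phase starts at t = k*83 + 29 for k=0,1,2,...
Need k*83+29 < 169 → k < 1.687
k ∈ {0, ..., 1} → 2 starts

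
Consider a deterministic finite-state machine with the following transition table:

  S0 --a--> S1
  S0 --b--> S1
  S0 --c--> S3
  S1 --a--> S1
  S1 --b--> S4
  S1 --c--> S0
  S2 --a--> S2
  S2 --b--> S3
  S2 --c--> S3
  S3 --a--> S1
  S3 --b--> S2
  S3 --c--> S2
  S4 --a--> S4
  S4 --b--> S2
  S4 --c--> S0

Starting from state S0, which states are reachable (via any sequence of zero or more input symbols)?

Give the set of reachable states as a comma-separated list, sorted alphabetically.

Answer: S0, S1, S2, S3, S4

Derivation:
BFS from S0:
  visit S0: S0--a-->S1 (new), S0--b-->S1 (seen), S0--c-->S3 (new)
  visit S1: S1--a-->S1 (seen), S1--b-->S4 (new), S1--c-->S0 (seen)
  visit S3: S3--a-->S1 (seen), S3--b-->S2 (new), S3--c-->S2 (seen)
  visit S4: S4--a-->S4 (seen), S4--b-->S2 (seen), S4--c-->S0 (seen)
  visit S2: S2--a-->S2 (seen), S2--b-->S3 (seen), S2--c-->S3 (seen)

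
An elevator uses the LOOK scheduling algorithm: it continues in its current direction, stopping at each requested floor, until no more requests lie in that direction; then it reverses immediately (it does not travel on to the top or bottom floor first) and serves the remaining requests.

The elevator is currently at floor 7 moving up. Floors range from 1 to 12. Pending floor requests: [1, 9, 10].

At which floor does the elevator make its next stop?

Current floor: 7, direction: up
Requests above: [9, 10]
Requests below: [1]
Moving up and requests lie above → nearest above is min([9, 10]) = 9

Answer: 9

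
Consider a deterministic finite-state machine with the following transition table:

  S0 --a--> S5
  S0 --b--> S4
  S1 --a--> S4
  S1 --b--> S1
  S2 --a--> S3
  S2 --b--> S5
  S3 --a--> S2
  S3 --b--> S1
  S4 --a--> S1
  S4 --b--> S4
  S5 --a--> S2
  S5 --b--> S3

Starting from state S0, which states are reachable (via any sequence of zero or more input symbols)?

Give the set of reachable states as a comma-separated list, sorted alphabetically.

Answer: S0, S1, S2, S3, S4, S5

Derivation:
BFS from S0:
  visit S0: S0--a-->S5 (new), S0--b-->S4 (new)
  visit S5: S5--a-->S2 (new), S5--b-->S3 (new)
  visit S4: S4--a-->S1 (new), S4--b-->S4 (seen)
  visit S2: S2--a-->S3 (seen), S2--b-->S5 (seen)
  visit S3: S3--a-->S2 (seen), S3--b-->S1 (seen)
  visit S1: S1--a-->S4 (seen), S1--b-->S1 (seen)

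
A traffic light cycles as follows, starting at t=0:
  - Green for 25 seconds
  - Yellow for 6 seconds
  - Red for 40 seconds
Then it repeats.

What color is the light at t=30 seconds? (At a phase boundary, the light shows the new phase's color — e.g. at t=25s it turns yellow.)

Answer: yellow

Derivation:
Cycle length = 25 + 6 + 40 = 71s
t = 30, phase_t = 30 mod 71 = 30
25 <= 30 < 31 (yellow end) → YELLOW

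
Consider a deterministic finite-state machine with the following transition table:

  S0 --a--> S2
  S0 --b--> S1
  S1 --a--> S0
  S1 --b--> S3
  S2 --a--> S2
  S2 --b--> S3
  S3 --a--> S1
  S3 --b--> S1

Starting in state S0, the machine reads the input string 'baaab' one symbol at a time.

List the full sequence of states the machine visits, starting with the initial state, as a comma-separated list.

Start: S0
  read 'b': S0 --b--> S1
  read 'a': S1 --a--> S0
  read 'a': S0 --a--> S2
  read 'a': S2 --a--> S2
  read 'b': S2 --b--> S3

Answer: S0, S1, S0, S2, S2, S3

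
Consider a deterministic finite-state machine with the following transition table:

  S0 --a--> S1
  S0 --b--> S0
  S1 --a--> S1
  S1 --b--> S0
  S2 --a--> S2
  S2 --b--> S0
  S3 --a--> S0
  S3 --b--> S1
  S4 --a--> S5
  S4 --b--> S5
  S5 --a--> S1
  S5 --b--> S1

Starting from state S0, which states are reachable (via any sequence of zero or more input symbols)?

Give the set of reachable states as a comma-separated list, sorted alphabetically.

Answer: S0, S1

Derivation:
BFS from S0:
  visit S0: S0--a-->S1 (new), S0--b-->S0 (seen)
  visit S1: S1--a-->S1 (seen), S1--b-->S0 (seen)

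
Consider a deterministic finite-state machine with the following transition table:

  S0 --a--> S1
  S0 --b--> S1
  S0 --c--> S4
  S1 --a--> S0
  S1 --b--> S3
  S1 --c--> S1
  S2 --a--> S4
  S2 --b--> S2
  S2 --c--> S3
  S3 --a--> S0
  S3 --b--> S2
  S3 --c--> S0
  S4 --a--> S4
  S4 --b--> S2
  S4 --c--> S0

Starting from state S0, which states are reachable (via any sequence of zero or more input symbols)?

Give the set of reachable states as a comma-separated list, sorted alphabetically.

BFS from S0:
  visit S0: S0--a-->S1 (new), S0--b-->S1 (seen), S0--c-->S4 (new)
  visit S1: S1--a-->S0 (seen), S1--b-->S3 (new), S1--c-->S1 (seen)
  visit S4: S4--a-->S4 (seen), S4--b-->S2 (new), S4--c-->S0 (seen)
  visit S3: S3--a-->S0 (seen), S3--b-->S2 (seen), S3--c-->S0 (seen)
  visit S2: S2--a-->S4 (seen), S2--b-->S2 (seen), S2--c-->S3 (seen)

Answer: S0, S1, S2, S3, S4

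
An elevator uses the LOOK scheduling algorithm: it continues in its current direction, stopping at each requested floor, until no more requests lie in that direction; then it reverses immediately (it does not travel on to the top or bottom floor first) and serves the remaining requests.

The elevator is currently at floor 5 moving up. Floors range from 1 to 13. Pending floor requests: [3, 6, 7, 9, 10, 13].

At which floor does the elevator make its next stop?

Current floor: 5, direction: up
Requests above: [6, 7, 9, 10, 13]
Requests below: [3]
Moving up and requests lie above → nearest above is min([6, 7, 9, 10, 13]) = 6

Answer: 6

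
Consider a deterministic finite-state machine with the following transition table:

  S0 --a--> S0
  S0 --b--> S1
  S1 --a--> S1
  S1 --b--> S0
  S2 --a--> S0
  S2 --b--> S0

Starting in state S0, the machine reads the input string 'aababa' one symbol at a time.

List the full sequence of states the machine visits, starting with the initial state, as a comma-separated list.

Start: S0
  read 'a': S0 --a--> S0
  read 'a': S0 --a--> S0
  read 'b': S0 --b--> S1
  read 'a': S1 --a--> S1
  read 'b': S1 --b--> S0
  read 'a': S0 --a--> S0

Answer: S0, S0, S0, S1, S1, S0, S0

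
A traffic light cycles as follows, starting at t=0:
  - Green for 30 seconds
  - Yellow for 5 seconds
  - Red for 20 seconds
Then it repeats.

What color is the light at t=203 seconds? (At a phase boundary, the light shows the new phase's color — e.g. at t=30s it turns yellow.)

Answer: red

Derivation:
Cycle length = 30 + 5 + 20 = 55s
t = 203, phase_t = 203 mod 55 = 38
38 >= 35 → RED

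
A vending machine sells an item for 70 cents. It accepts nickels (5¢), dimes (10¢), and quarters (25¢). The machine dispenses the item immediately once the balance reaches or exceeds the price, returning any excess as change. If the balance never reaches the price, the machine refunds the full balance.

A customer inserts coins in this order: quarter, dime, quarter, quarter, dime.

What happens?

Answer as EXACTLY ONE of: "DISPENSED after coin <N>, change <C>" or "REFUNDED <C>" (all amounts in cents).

Price: 70¢
Coin 1 (quarter, 25¢): balance = 25¢
Coin 2 (dime, 10¢): balance = 35¢
Coin 3 (quarter, 25¢): balance = 60¢
Coin 4 (quarter, 25¢): balance = 85¢
  → balance >= price → DISPENSE, change = 85 - 70 = 15¢

Answer: DISPENSED after coin 4, change 15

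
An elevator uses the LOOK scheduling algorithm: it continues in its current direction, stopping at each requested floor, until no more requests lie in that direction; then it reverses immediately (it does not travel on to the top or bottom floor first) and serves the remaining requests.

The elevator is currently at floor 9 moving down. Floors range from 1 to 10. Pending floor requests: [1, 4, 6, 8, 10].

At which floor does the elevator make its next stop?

Current floor: 9, direction: down
Requests above: [10]
Requests below: [1, 4, 6, 8]
Moving down and requests lie below → nearest below is max([1, 4, 6, 8]) = 8

Answer: 8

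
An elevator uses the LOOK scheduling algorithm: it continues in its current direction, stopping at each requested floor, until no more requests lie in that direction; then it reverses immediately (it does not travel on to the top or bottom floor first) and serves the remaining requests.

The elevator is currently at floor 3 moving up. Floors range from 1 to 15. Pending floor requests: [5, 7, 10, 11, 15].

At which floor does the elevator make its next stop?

Current floor: 3, direction: up
Requests above: [5, 7, 10, 11, 15]
Requests below: []
Moving up and requests lie above → nearest above is min([5, 7, 10, 11, 15]) = 5

Answer: 5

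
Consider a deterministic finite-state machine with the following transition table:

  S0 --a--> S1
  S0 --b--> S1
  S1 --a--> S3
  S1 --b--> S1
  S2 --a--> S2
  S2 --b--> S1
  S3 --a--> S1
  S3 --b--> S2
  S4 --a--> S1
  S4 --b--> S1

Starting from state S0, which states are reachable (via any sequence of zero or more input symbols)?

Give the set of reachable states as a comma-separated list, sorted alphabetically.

BFS from S0:
  visit S0: S0--a-->S1 (new), S0--b-->S1 (seen)
  visit S1: S1--a-->S3 (new), S1--b-->S1 (seen)
  visit S3: S3--a-->S1 (seen), S3--b-->S2 (new)
  visit S2: S2--a-->S2 (seen), S2--b-->S1 (seen)

Answer: S0, S1, S2, S3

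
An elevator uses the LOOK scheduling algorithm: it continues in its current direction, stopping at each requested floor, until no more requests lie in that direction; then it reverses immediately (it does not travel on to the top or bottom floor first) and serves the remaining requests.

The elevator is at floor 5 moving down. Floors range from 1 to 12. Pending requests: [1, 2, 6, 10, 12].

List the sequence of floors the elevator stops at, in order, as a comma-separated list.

Answer: 2, 1, 6, 10, 12

Derivation:
Current: 5, moving DOWN
Serve below first (descending): [2, 1]
Then reverse, serve above (ascending): [6, 10, 12]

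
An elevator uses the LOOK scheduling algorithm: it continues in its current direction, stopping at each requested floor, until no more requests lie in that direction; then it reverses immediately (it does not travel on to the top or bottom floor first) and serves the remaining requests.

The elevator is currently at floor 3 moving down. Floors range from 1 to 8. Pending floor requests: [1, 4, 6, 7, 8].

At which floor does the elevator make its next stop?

Answer: 1

Derivation:
Current floor: 3, direction: down
Requests above: [4, 6, 7, 8]
Requests below: [1]
Moving down and requests lie below → nearest below is max([1]) = 1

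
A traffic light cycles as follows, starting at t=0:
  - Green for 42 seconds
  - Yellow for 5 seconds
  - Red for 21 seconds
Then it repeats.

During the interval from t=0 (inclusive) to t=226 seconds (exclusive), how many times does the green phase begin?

Answer: 4

Derivation:
Cycle = 42+5+21 = 68s
green phase starts at t = k*68 + 0 for k=0,1,2,...
Need k*68+0 < 226 → k < 3.324
k ∈ {0, ..., 3} → 4 starts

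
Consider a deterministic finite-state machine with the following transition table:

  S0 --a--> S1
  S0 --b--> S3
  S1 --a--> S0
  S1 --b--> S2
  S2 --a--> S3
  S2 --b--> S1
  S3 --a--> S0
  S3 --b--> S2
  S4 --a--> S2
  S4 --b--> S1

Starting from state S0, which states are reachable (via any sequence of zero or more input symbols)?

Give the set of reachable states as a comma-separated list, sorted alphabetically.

Answer: S0, S1, S2, S3

Derivation:
BFS from S0:
  visit S0: S0--a-->S1 (new), S0--b-->S3 (new)
  visit S1: S1--a-->S0 (seen), S1--b-->S2 (new)
  visit S3: S3--a-->S0 (seen), S3--b-->S2 (seen)
  visit S2: S2--a-->S3 (seen), S2--b-->S1 (seen)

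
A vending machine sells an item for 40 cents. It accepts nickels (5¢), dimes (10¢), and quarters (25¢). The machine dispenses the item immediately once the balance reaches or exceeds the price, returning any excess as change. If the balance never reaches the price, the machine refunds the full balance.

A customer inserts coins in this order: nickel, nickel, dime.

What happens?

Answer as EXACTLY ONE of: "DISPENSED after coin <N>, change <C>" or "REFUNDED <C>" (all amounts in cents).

Answer: REFUNDED 20

Derivation:
Price: 40¢
Coin 1 (nickel, 5¢): balance = 5¢
Coin 2 (nickel, 5¢): balance = 10¢
Coin 3 (dime, 10¢): balance = 20¢
All coins inserted, balance 20¢ < price 40¢ → REFUND 20¢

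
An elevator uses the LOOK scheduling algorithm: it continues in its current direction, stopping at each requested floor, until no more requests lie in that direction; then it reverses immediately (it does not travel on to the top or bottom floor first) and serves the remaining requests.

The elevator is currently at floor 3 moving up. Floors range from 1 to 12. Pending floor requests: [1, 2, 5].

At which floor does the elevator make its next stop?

Answer: 5

Derivation:
Current floor: 3, direction: up
Requests above: [5]
Requests below: [1, 2]
Moving up and requests lie above → nearest above is min([5]) = 5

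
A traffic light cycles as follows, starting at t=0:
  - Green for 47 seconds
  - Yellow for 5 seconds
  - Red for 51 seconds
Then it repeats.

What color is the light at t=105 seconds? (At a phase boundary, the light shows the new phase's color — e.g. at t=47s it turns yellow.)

Answer: green

Derivation:
Cycle length = 47 + 5 + 51 = 103s
t = 105, phase_t = 105 mod 103 = 2
2 < 47 (green end) → GREEN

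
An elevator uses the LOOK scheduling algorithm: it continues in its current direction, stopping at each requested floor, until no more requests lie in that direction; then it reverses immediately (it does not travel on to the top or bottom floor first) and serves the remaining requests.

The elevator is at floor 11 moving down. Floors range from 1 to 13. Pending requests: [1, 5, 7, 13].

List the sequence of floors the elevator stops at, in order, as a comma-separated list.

Answer: 7, 5, 1, 13

Derivation:
Current: 11, moving DOWN
Serve below first (descending): [7, 5, 1]
Then reverse, serve above (ascending): [13]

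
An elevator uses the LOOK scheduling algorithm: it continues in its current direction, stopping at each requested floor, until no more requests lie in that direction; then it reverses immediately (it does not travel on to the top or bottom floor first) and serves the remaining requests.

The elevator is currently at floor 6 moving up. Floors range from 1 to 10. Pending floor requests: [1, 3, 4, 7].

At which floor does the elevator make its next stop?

Current floor: 6, direction: up
Requests above: [7]
Requests below: [1, 3, 4]
Moving up and requests lie above → nearest above is min([7]) = 7

Answer: 7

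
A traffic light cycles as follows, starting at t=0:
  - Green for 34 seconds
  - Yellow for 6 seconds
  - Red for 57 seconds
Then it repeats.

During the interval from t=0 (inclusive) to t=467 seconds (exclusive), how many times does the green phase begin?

Answer: 5

Derivation:
Cycle = 34+6+57 = 97s
green phase starts at t = k*97 + 0 for k=0,1,2,...
Need k*97+0 < 467 → k < 4.814
k ∈ {0, ..., 4} → 5 starts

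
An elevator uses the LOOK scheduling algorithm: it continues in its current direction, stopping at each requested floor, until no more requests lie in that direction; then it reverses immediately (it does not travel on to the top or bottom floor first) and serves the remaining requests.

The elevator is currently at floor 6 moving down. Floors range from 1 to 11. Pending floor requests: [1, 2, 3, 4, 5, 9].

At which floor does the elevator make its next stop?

Current floor: 6, direction: down
Requests above: [9]
Requests below: [1, 2, 3, 4, 5]
Moving down and requests lie below → nearest below is max([1, 2, 3, 4, 5]) = 5

Answer: 5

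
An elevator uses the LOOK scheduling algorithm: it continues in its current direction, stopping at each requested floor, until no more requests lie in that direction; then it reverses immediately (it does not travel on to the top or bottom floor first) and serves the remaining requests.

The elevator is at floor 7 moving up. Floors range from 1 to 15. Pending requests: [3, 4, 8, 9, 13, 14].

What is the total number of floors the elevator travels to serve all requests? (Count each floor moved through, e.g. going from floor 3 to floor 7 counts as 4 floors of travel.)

Start at floor 7 moving up, LOOK stop order: [8, 9, 13, 14, 4, 3]
  7 → 8: |8-7| = 1, total = 1
  8 → 9: |9-8| = 1, total = 2
  9 → 13: |13-9| = 4, total = 6
  13 → 14: |14-13| = 1, total = 7
  14 → 4: |4-14| = 10, total = 17
  4 → 3: |3-4| = 1, total = 18

Answer: 18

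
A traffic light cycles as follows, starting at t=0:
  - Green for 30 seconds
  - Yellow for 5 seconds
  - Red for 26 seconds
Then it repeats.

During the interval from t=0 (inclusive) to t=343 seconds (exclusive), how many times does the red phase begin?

Answer: 6

Derivation:
Cycle = 30+5+26 = 61s
red phase starts at t = k*61 + 35 for k=0,1,2,...
Need k*61+35 < 343 → k < 5.049
k ∈ {0, ..., 5} → 6 starts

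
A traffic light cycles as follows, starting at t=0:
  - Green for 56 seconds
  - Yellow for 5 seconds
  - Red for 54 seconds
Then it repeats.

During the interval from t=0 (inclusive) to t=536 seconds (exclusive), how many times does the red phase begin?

Cycle = 56+5+54 = 115s
red phase starts at t = k*115 + 61 for k=0,1,2,...
Need k*115+61 < 536 → k < 4.130
k ∈ {0, ..., 4} → 5 starts

Answer: 5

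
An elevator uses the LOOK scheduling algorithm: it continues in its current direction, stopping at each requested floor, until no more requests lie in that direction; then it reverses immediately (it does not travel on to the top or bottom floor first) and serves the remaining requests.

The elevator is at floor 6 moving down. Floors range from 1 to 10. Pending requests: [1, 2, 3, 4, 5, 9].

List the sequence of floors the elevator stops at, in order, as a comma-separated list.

Answer: 5, 4, 3, 2, 1, 9

Derivation:
Current: 6, moving DOWN
Serve below first (descending): [5, 4, 3, 2, 1]
Then reverse, serve above (ascending): [9]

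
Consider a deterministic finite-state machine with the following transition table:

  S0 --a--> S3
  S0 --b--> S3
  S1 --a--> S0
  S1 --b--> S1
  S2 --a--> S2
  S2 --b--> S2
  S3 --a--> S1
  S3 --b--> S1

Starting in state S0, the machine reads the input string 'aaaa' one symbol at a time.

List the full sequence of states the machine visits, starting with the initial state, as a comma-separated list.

Start: S0
  read 'a': S0 --a--> S3
  read 'a': S3 --a--> S1
  read 'a': S1 --a--> S0
  read 'a': S0 --a--> S3

Answer: S0, S3, S1, S0, S3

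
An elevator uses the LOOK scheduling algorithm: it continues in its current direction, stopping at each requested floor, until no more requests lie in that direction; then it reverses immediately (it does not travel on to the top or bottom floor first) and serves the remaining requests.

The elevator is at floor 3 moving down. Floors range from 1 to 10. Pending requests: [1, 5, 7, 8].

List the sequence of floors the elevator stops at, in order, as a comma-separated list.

Current: 3, moving DOWN
Serve below first (descending): [1]
Then reverse, serve above (ascending): [5, 7, 8]

Answer: 1, 5, 7, 8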